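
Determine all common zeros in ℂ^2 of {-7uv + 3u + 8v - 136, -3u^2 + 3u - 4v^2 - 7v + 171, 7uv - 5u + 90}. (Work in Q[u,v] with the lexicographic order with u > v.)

{(-3, 5)}

Compute a lex Gröbner basis by Buchberger's algorithm.
f_1 = -7uv + 3u + 8v - 136, LT = uv.
f_2 = -3u^2 + 3u - 4v^2 - 7v + 171, LT = u^2.
f_3 = 7uv - 5u + 90, LT = uv.

S(f_1,f_2): lcm = u^2v. S = -3/7u^2 - 1/7uv + 136/7u - 4/3v^3 - 7/3v^2 + 57v.
  reduce S modulo (f_1, f_2, f_3):
  remainder 928/49u - 4/3v^3 - 37/21v^2 + 2834/49v - 1061/49 ≠ 0; add h_4 = 928/49u - 4/3v^3 - 37/21v^2 + 2834/49v - 1061/49 to the basis.

S(f_1,f_3): lcm = uv. S = 2/7u - 8/7v + 46/7.
  reduce S modulo (f_1, f_2, f_3, h_4):
  remainder 7/348v^3 + 37/1392v^2 - 3273/1624v + 22405/3248 ≠ 0; add h_5 = 7/348v^3 + 37/1392v^2 - 3273/1624v + 22405/3248 to the basis.

S(f_2,f_3): lcm = u^2v. S = 5/7u^2 - uv - 90/7u + 4/3v^3 + 7/3v^2 - 57v.
  reduce S modulo (f_1, f_2, f_3, h_4, h_5):
  remainder -8/21v^2 + 3454/147v - 5290/49 ≠ 0; add h_6 = -8/21v^2 + 3454/147v - 5290/49 to the basis.

S(f_1,h_4): lcm = uv. S = -3/7u + 49/696v^4 + 259/2784v^3 - 1417/464v^2 + 3/6496v + 136/7.
  reduce S modulo (f_1, f_2, f_3, h_4, h_5, h_6):
  remainder 1546/7v - 7730/7 ≠ 0; add h_7 = 1546/7v - 7730/7 to the basis.

The other S-polynomials (S(f_2,h_4), S(f_3,h_4), S(f_1,h_5), S(f_2,h_5), S(f_3,h_5), S(h_4,h_5), S(f_1,h_6), S(f_2,h_6), S(f_3,h_6), S(h_4,h_6), S(h_5,h_6), S(f_1,h_7), S(f_2,h_7), S(f_3,h_7), S(h_4,h_7), S(h_5,h_7), S(h_6,h_7)) all reduce to 0 modulo the current basis, so we have a Gröbner basis.
Inter-reduce: drop elements whose leading term is divisible by another's, tail-reduce, and make monic.
Reduced Gröbner basis: {u + 3, v - 5}.

A lex Gröbner basis eliminates variables successively. Here v - 5 depends only on v, with roots {5}; lifting each root through the earlier basis elements recovers the full solutions.
  v = 5: the earlier basis element becomes u + 3 = 0, giving u = -3 — point (-3, 5).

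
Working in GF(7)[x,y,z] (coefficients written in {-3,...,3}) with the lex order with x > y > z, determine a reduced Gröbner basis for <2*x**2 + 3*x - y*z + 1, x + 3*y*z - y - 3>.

The reduced Gröbner basis is the canonical form of the ideal for this ordering.

f_1 = 2*x**2 + 3*x - y*z + 1, LT = x**2.
f_2 = x + 3*y*z - y - 3, LT = x.

S(f_1,f_2): lcm = x**2. S = -3*x*y*z + x*y + x + 3*y*z - 3.
  leading term x*y*z: subtract (-3*y*z)·f_2 from -3*x*y*z + x*y + x + 3*y*z - 3 → x*y + x + 2*y**2*z**2 - 3*y**2*z + y*z - 3
  leading term x*y: subtract (y)·f_2 from x*y + x + 2*y**2*z**2 - 3*y**2*z + y*z - 3 → x + 2*y**2*z**2 + y**2*z + y**2 + y*z + 3*y - 3
  leading term x: subtract (1)·f_2 from x + 2*y**2*z**2 + y**2*z + y**2 + y*z + 3*y - 3 → 2*y**2*z**2 + y**2*z + y**2 - 2*y*z - 3*y
  leading term y**2*z**2: no divisor's leading term divides it; move 2*y**2*z**2 to the remainder.
  leading term y**2*z: no divisor's leading term divides it; move y**2*z to the remainder.
  leading term y**2: no divisor's leading term divides it; move y**2 to the remainder.
  leading term y*z: no divisor's leading term divides it; move -2*y*z to the remainder.
  leading term y: no divisor's leading term divides it; move -3*y to the remainder.
  remainder 2*y**2*z**2 + y**2*z + y**2 - 2*y*z - 3*y ≠ 0; add g_3 = 2*y**2*z**2 + y**2*z + y**2 - 2*y*z - 3*y to the basis.

The other S-polynomials (S(f_1,g_3), S(f_2,g_3)) all reduce to 0 modulo the current basis, so we have a Gröbner basis.
Inter-reduce: drop elements whose leading term is divisible by another's, tail-reduce, and make monic.

G = {x + 3*y*z - y - 3, y**2*z**2 - 3*y**2*z - 3*y**2 - y*z + 2*y}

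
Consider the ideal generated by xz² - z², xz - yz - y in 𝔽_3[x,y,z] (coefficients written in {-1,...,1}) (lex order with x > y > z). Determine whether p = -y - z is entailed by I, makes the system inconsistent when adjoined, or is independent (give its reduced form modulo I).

First compute the reduced Gröbner basis of I by Buchberger's algorithm.
f_1 = xz² - z², LT = xz².
f_2 = xz - yz - y, LT = xz.

S(f_1,f_2): lcm = xz². S = yz² + yz - z².
  leading term yz²: no divisor's leading term divides it; move yz² to the remainder.
  leading term yz: no divisor's leading term divides it; move yz to the remainder.
  leading term z²: no divisor's leading term divides it; move -z² to the remainder.
  remainder yz² + yz - z² ≠ 0; add h_3 = yz² + yz - z² to the basis.

S(f_1,h_3): lcm = xyz². S = -xyz + xz² - yz².
  leading term xyz: subtract (-y)·f_2 from -xyz + xz² - yz² → xz² - y²z - y² - yz²
  leading term xz²: subtract (1)·f_1 from xz² - y²z - y² - yz² → -y²z - y² - yz² + z²
  leading term y²z: no divisor's leading term divides it; move -y²z to the remainder.
  leading term y²: no divisor's leading term divides it; move -y² to the remainder.
  leading term yz²: subtract (-1)·h_3 from -yz² + z² → yz
  leading term yz: no divisor's leading term divides it; move yz to the remainder.
  remainder -y²z - y² + yz ≠ 0; add h_4 = -y²z - y² + yz to the basis.

S(f_2,h_4): lcm = xy²z. S = -xy² + xyz - y³z - y³.
  leading term xy²: no divisor's leading term divides it; move -xy² to the remainder.
  leading term xyz: subtract (y)·f_2 from xyz - y³z - y³ → -y³z - y³ + y²z + y²
  leading term y³z: subtract (y)·h_4 from -y³z - y³ + y²z + y² → y²
  leading term y²: no divisor's leading term divides it; move y² to the remainder.
  remainder -xy² + y² ≠ 0; add h_5 = -xy² + y² to the basis.

The other S-polynomials (S(f_2,h_3), S(f_1,h_4), S(h_3,h_4), S(f_1,h_5), S(f_2,h_5), S(h_3,h_5), S(h_4,h_5)) all reduce to 0 modulo the current basis, so we have a Gröbner basis.
Inter-reduce: drop elements whose leading term is divisible by another's, tail-reduce, and make monic.
Reduced Gröbner basis: {xy² - y², xz - yz - y, y²z + y² - yz, yz² + yz - z²}.
Label its elements g_1 = xy² - y², g_2 = xz - yz - y, g_3 = y²z + y² - yz, g_4 = yz² + yz - z².

Reduce p = -y - z modulo G:
  leading term y: no divisor's leading term divides it; move -y to the remainder.
  leading term z: no divisor's leading term divides it; move -z to the remainder.
  normal form = -y - z.
The normal form is nonzero, so p ∉ I. Since p minus its normal form lies in I, I + (p) = I + (r) where r = -y - z; decide whether this ideal is the whole ring.
Run Buchberger on G together with r (pairs among the g_i already reduce to 0 since G is a Gröbner basis):
g_1 = xy² - y², LT = xy².
g_2 = xz - yz - y, LT = xz.
g_3 = y²z + y² - yz, LT = y²z.
g_4 = yz² + yz - z², LT = yz².
r = -y - z, LT = y.

S(g_4,r): lcm = yz². S = yz - z³ - z².
  leading term yz: subtract (-z)·r from yz - z³ - z² → -z³ + z²
  leading term z³: no divisor's leading term divides it; move -z³ to the remainder.
  leading term z²: no divisor's leading term divides it; move z² to the remainder.
  remainder -z³ + z² ≠ 0; add m_6 = -z³ + z² to the basis.

The other S-polynomials (S(g_1,g_2), S(g_1,g_3), S(g_1,g_4), S(g_1,r), S(g_2,g_3), S(g_2,g_4), S(g_2,r), S(g_3,g_4), S(g_3,r), S(g_1,m_6), S(g_2,m_6), S(g_3,m_6), S(g_4,m_6), S(r,m_6)) all reduce to 0 modulo the current basis, so we have a Gröbner basis.
Inter-reduce: drop elements whose leading term is divisible by another's, tail-reduce, and make monic.
Reduced Gröbner basis: {xz + z² + z, y + z, z³ - z²}.
The reduced Gröbner basis of I + (p) is {xz + z² + z, y + z, z³ - z²} ≠ {1}, a proper ideal, so the enlarged system stays consistent: p is independent of I, with normal form -y - z.

-y - z is independent of I; its normal form modulo I is -y - z.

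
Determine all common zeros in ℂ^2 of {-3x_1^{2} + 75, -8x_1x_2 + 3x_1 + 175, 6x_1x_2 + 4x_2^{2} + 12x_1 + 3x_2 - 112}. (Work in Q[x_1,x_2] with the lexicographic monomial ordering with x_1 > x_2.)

Compute a lex Gröbner basis by Buchberger's algorithm.
f_1 = -3x_1^{2} + 75, LT = x_1^{2}.
f_2 = -8x_1x_2 + 3x_1 + 175, LT = x_1x_2.
f_3 = 6x_1x_2 + 12x_1 + 4x_2^{2} + 3x_2 - 112, LT = x_1x_2.

S(f_1,f_2): lcm = x_1^{2}x_2. S = \tfrac{3}{8}x_1^{2} + \tfrac{175}{8}x_1 - 25x_2.
  leading term x_1^{2}: subtract (-\tfrac{1}{8})·f_1 from \tfrac{3}{8}x_1^{2} + \tfrac{175}{8}x_1 - 25x_2 → \tfrac{175}{8}x_1 - 25x_2 + \tfrac{75}{8}
  leading term x_1: no divisor's leading term divides it; move \tfrac{175}{8}x_1 to the remainder.
  leading term x_2: no divisor's leading term divides it; move -25x_2 to the remainder.
  leading term 1: no divisor's leading term divides it; move \tfrac{75}{8} to the remainder.
  remainder \tfrac{175}{8}x_1 - 25x_2 + \tfrac{75}{8} ≠ 0; add h_4 = \tfrac{175}{8}x_1 - 25x_2 + \tfrac{75}{8} to the basis.

S(f_1,f_3): lcm = x_1^{2}x_2. S = -2x_1^{2} - \tfrac{2}{3}x_1x_2^{2} - \tfrac{1}{2}x_1x_2 + \tfrac{56}{3}x_1 - 25x_2.
  leading term x_1^{2}: subtract (\tfrac{2}{3})·f_1 from -2x_1^{2} - \tfrac{2}{3}x_1x_2^{2} - \tfrac{1}{2}x_1x_2 + \tfrac{56}{3}x_1 - 25x_2 → -\tfrac{2}{3}x_1x_2^{2} - \tfrac{1}{2}x_1x_2 + \tfrac{56}{3}x_1 - 25x_2 - 50
  leading term x_1x_2^{2}: subtract (\tfrac{1}{12}x_2)·f_2 from -\tfrac{2}{3}x_1x_2^{2} - \tfrac{1}{2}x_1x_2 + \tfrac{56}{3}x_1 - 25x_2 - 50 → -\tfrac{3}{4}x_1x_2 + \tfrac{56}{3}x_1 - \tfrac{475}{12}x_2 - 50
  leading term x_1x_2: subtract (\tfrac{3}{32})·f_2 from -\tfrac{3}{4}x_1x_2 + \tfrac{56}{3}x_1 - \tfrac{475}{12}x_2 - 50 → \tfrac{1765}{96}x_1 - \tfrac{475}{12}x_2 - \tfrac{2125}{32}
  leading term x_1: subtract (\tfrac{353}{420})·h_4 from \tfrac{1765}{96}x_1 - \tfrac{475}{12}x_2 - \tfrac{2125}{32} → -\tfrac{130}{7}x_2 - \tfrac{520}{7}
  leading term x_2: no divisor's leading term divides it; move -\tfrac{130}{7}x_2 to the remainder.
  leading term 1: no divisor's leading term divides it; move -\tfrac{520}{7} to the remainder.
  remainder -\tfrac{130}{7}x_2 - \tfrac{520}{7} ≠ 0; add h_5 = -\tfrac{130}{7}x_2 - \tfrac{520}{7} to the basis.

The other S-polynomials (S(f_2,f_3), S(f_1,h_4), S(f_2,h_4), S(f_3,h_4), S(f_1,h_5), S(f_2,h_5), S(f_3,h_5), S(h_4,h_5)) all reduce to 0 modulo the current basis, so we have a Gröbner basis.
Inter-reduce: drop elements whose leading term is divisible by another's, tail-reduce, and make monic.
Reduced Gröbner basis: {x_1 + 5, x_2 + 4}.

The lex basis is triangular: the last element involves only x_2. Solving x_2 + 4 = 0 gives x_2 ∈ {-4}; substituting each value into the earlier elements determines the remaining variables.
  x_2 = -4: the earlier basis element becomes x_1 + 5 = 0, giving x_1 = -5 — point (-5, -4).
Zero-dimensionality of the ideal guarantees finitely many solutions over ℂ.

{(-5, -4)}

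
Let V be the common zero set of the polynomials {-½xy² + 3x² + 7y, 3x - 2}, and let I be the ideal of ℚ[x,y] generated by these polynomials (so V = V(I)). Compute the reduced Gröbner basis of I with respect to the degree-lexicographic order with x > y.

This is the nonlinear analogue of row-reducing a linear system.

f_1 = -½xy² + 3x² + 7y, LT = xy².
f_2 = 3x - 2, LT = x.

S(f_1,f_2): lcm = xy². S = -6x² + ⅔y² - 14y.
  leading term x²: subtract (-2x)·f_2 from -6x² + ⅔y² - 14y → ⅔y² - 4x - 14y
  leading term y²: no divisor's leading term divides it; move ⅔y² to the remainder.
  leading term x: subtract (-4/3)·f_2 from -4x - 14y → -14y - 8/3
  leading term y: no divisor's leading term divides it; move -14y to the remainder.
  leading term 1: no divisor's leading term divides it; move -8/3 to the remainder.
  remainder ⅔y² - 14y - 8/3 ≠ 0; add g_3 = ⅔y² - 14y - 8/3 to the basis.

The other S-polynomials (S(f_1,g_3), S(f_2,g_3)) all reduce to 0 modulo the current basis, so we have a Gröbner basis.
Inter-reduce: drop elements whose leading term is divisible by another's, tail-reduce, and make monic.

G = {y² - 21y - 4, x - ⅔}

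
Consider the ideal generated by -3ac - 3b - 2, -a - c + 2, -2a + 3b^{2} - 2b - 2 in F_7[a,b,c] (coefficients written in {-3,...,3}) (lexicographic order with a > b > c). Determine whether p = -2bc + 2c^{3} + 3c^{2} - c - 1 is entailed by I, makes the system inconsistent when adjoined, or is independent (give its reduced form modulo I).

-2bc + 2c^{3} + 3c^{2} - c - 1 is independent of I; its normal form modulo I is -2c - 1.

First compute the reduced Gröbner basis of I by Buchberger's algorithm.
f_1 = -3ac - 3b - 2, LT = ac.
f_2 = -a - c + 2, LT = a.
f_3 = -2a + 3b^{2} - 2b - 2, LT = a.

S(f_1,f_2): lcm = ac. S = b - c^{2} + 2c + 3.
  reduce S modulo (f_1, f_2, f_3):
  remainder b - c^{2} + 2c + 3 ≠ 0; add h_4 = b - c^{2} + 2c + 3 to the basis.

S(f_1,f_3): lcm = ac. S = -2b^{2}c - bc + b - c + 3.
  reduce S modulo (f_1, f_2, f_3, h_4):
  remainder -2c^{5} + c^{4} + 3c^{3} + 3c ≠ 0; add h_5 = -2c^{5} + c^{4} + 3c^{3} + 3c to the basis.

S(f_2,f_3): lcm = a. S = -2b^{2} - b + c - 3.
  reduce S modulo (f_1, f_2, f_3, h_4, h_5):
  remainder -2c^{4} + c^{3} + 3c^{2} + 3 ≠ 0; add h_6 = -2c^{4} + c^{3} + 3c^{2} + 3 to the basis.

The other S-polynomials (S(f_1,h_4), S(f_2,h_4), S(f_3,h_4), S(f_1,h_5), S(f_2,h_5), S(f_3,h_5), S(h_4,h_5), S(f_1,h_6), S(f_2,h_6), S(f_3,h_6), S(h_4,h_6), S(h_5,h_6)) all reduce to 0 modulo the current basis, so we have a Gröbner basis.
Inter-reduce: drop elements whose leading term is divisible by another's, tail-reduce, and make monic.
Reduced Gröbner basis: {a + c - 2, b - c^{2} + 2c + 3, c^{4} + 3c^{3} + 2c^{2} + 2}.
Label its elements g_1 = a + c - 2, g_2 = b - c^{2} + 2c + 3, g_3 = c^{4} + 3c^{3} + 2c^{2} + 2.

Reduce p = -2bc + 2c^{3} + 3c^{2} - c - 1 modulo G:
  leading term bc: subtract (-2c)·g_2 from -2bc + 2c^{3} + 3c^{2} - c - 1 → -2c - 1
  leading term c: no divisor's leading term divides it; move -2c to the remainder.
  leading term 1: no divisor's leading term divides it; move -1 to the remainder.
  normal form = -2c - 1.
The normal form is nonzero, so p ∉ I. Since p minus its normal form lies in I, I + (p) = I + (r) where r = -2c - 1; decide whether this ideal is the whole ring.
Run Buchberger on G together with r (pairs among the g_i already reduce to 0 since G is a Gröbner basis):
g_1 = a + c - 2, LT = a.
g_2 = b - c^{2} + 2c + 3, LT = b.
g_3 = c^{4} + 3c^{3} + 2c^{2} + 2, LT = c^{4}.
r = -2c - 1, LT = c.

The S-polynomials (S(g_1,g_2), S(g_1,g_3), S(g_1,r), S(g_2,g_3), S(g_2,r), S(g_3,r)) all reduce to 0 modulo the current basis, so we have a Gröbner basis.
Inter-reduce: drop elements whose leading term is divisible by another's, tail-reduce, and make monic.
Reduced Gröbner basis: {a + 1, b, c - 3}.
The reduced Gröbner basis of I + (p) is {a + 1, b, c - 3} ≠ {1}, a proper ideal, so the enlarged system stays consistent: p is independent of I, with normal form -2c - 1.

The remainder on division by a Gröbner basis is unique — it is the normal form.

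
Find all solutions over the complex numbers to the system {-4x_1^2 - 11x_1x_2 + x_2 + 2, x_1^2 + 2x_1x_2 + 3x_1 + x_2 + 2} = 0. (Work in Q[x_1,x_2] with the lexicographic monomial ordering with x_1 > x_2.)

Compute a lex Gröbner basis by Buchberger's algorithm.
f_1 = -4x_1^2 - 11x_1x_2 + x_2 + 2, LT = x_1^2.
f_2 = x_1^2 + 2x_1x_2 + 3x_1 + x_2 + 2, LT = x_1^2.

S(f_1,f_2): lcm = x_1^2. S = 3/4x_1x_2 - 3x_1 - 5/4x_2 - 5/2.
  leading term x_1x_2: no divisor's leading term divides it; move 3/4x_1x_2 to the remainder.
  leading term x_1: no divisor's leading term divides it; move -3x_1 to the remainder.
  leading term x_2: no divisor's leading term divides it; move -5/4x_2 to the remainder.
  leading term 1: no divisor's leading term divides it; move -5/2 to the remainder.
  remainder 3/4x_1x_2 - 3x_1 - 5/4x_2 - 5/2 ≠ 0; add h_3 = 3/4x_1x_2 - 3x_1 - 5/4x_2 - 5/2 to the basis.

S(f_1,h_3): lcm = x_1^2x_2. S = 4x_1^2 + 11/4x_1x_2^2 + 5/3x_1x_2 + 10/3x_1 - 1/4x_2^2 - 1/2x_2.
  leading term x_1^2: subtract (-1)·f_1 from 4x_1^2 + 11/4x_1x_2^2 + 5/3x_1x_2 + 10/3x_1 - 1/4x_2^2 - 1/2x_2 → 11/4x_1x_2^2 - 28/3x_1x_2 + 10/3x_1 - 1/4x_2^2 + 1/2x_2 + 2
  leading term x_1x_2^2: subtract (11/3x_2)·h_3 from 11/4x_1x_2^2 - 28/3x_1x_2 + 10/3x_1 - 1/4x_2^2 + 1/2x_2 + 2 → 5/3x_1x_2 + 10/3x_1 + 13/3x_2^2 + 29/3x_2 + 2
  leading term x_1x_2: subtract (20/9)·h_3 from 5/3x_1x_2 + 10/3x_1 + 13/3x_2^2 + 29/3x_2 + 2 → 10x_1 + 13/3x_2^2 + 112/9x_2 + 68/9
  leading term x_1: no divisor's leading term divides it; move 10x_1 to the remainder.
  leading term x_2^2: no divisor's leading term divides it; move 13/3x_2^2 to the remainder.
  leading term x_2: no divisor's leading term divides it; move 112/9x_2 to the remainder.
  leading term 1: no divisor's leading term divides it; move 68/9 to the remainder.
  remainder 10x_1 + 13/3x_2^2 + 112/9x_2 + 68/9 ≠ 0; add h_4 = 10x_1 + 13/3x_2^2 + 112/9x_2 + 68/9 to the basis.

S(f_2,h_3): lcm = x_1^2x_2. S = 4x_1^2 + 2x_1x_2^2 + 14/3x_1x_2 + 10/3x_1 + x_2^2 + 2x_2.
  leading term x_1^2: subtract (-1)·f_1 from 4x_1^2 + 2x_1x_2^2 + 14/3x_1x_2 + 10/3x_1 + x_2^2 + 2x_2 → 2x_1x_2^2 - 19/3x_1x_2 + 10/3x_1 + x_2^2 + 3x_2 + 2
  leading term x_1x_2^2: subtract (8/3x_2)·h_3 from 2x_1x_2^2 - 19/3x_1x_2 + 10/3x_1 + x_2^2 + 3x_2 + 2 → 5/3x_1x_2 + 10/3x_1 + 13/3x_2^2 + 29/3x_2 + 2
  leading term x_1x_2: subtract (20/9)·h_3 from 5/3x_1x_2 + 10/3x_1 + 13/3x_2^2 + 29/3x_2 + 2 → 10x_1 + 13/3x_2^2 + 112/9x_2 + 68/9
  leading term x_1: subtract (1)·h_4 from 10x_1 + 13/3x_2^2 + 112/9x_2 + 68/9 → 0
  remainder 0.

S(f_1,h_4): lcm = x_1^2. S = -13/30x_1x_2^2 + 271/180x_1x_2 - 34/45x_1 - 1/4x_2 - 1/2.
  leading term x_1x_2^2: subtract (-26/45x_2)·h_3 from -13/30x_1x_2^2 + 271/180x_1x_2 - 34/45x_1 - 1/4x_2 - 1/2 → -41/180x_1x_2 - 34/45x_1 - 13/18x_2^2 - 61/36x_2 - 1/2
  leading term x_1x_2: subtract (-41/135)·h_3 from -41/180x_1x_2 - 34/45x_1 - 13/18x_2^2 - 61/36x_2 - 1/2 → -5/3x_1 - 13/18x_2^2 - 56/27x_2 - 34/27
  leading term x_1: subtract (-1/6)·h_4 from -5/3x_1 - 13/18x_2^2 - 56/27x_2 - 34/27 → 0
  remainder 0.

S(f_2,h_4): lcm = x_1^2. S = -13/30x_1x_2^2 + 34/45x_1x_2 + 101/45x_1 + x_2 + 2.
  leading term x_1x_2^2: subtract (-26/45x_2)·h_3 from -13/30x_1x_2^2 + 34/45x_1x_2 + 101/45x_1 + x_2 + 2 → -44/45x_1x_2 + 101/45x_1 - 13/18x_2^2 - 4/9x_2 + 2
  leading term x_1x_2: subtract (-176/135)·h_3 from -44/45x_1x_2 + 101/45x_1 - 13/18x_2^2 - 4/9x_2 + 2 → -5/3x_1 - 13/18x_2^2 - 56/27x_2 - 34/27
  leading term x_1: subtract (-1/6)·h_4 from -5/3x_1 - 13/18x_2^2 - 56/27x_2 - 34/27 → 0
  remainder 0.

S(h_3,h_4): lcm = x_1x_2. S = -4x_1 - 13/30x_2^3 - 56/45x_2^2 - 109/45x_2 - 10/3.
  leading term x_1: subtract (-2/5)·h_4 from -4x_1 - 13/30x_2^3 - 56/45x_2^2 - 109/45x_2 - 10/3 → -13/30x_2^3 + 22/45x_2^2 + 23/9x_2 - 14/45
  leading term x_2^3: no divisor's leading term divides it; move -13/30x_2^3 to the remainder.
  leading term x_2^2: no divisor's leading term divides it; move 22/45x_2^2 to the remainder.
  leading term x_2: no divisor's leading term divides it; move 23/9x_2 to the remainder.
  leading term 1: no divisor's leading term divides it; move -14/45 to the remainder.
  remainder -13/30x_2^3 + 22/45x_2^2 + 23/9x_2 - 14/45 ≠ 0; add h_5 = -13/30x_2^3 + 22/45x_2^2 + 23/9x_2 - 14/45 to the basis.

S(f_1,h_5): leading monomials are coprime, so the S-polynomial reduces to 0 (Buchberger's first criterion).
S(f_2,h_5): leading monomials are coprime, so the S-polynomial reduces to 0 (Buchberger's first criterion).
S(h_3,h_5): lcm = x_1x_2^3. S = -112/39x_1x_2^2 + 230/39x_1x_2 - 28/39x_1 - 5/3x_2^3 - 10/3x_2^2.
  leading term x_1x_2^2: subtract (-448/117x_2)·h_3 from -112/39x_1x_2^2 + 230/39x_1x_2 - 28/39x_1 - 5/3x_2^3 - 10/3x_2^2 → -218/39x_1x_2 - 28/39x_1 - 5/3x_2^3 - 950/117x_2^2 - 1120/117x_2
  leading term x_1x_2: subtract (-872/117)·h_3 from -218/39x_1x_2 - 28/39x_1 - 5/3x_2^3 - 950/117x_2^2 - 1120/117x_2 → -300/13x_1 - 5/3x_2^3 - 950/117x_2^2 - 170/9x_2 - 2180/117
  leading term x_1: subtract (-30/13)·h_4 from -300/13x_1 - 5/3x_2^3 - 950/117x_2^2 - 170/9x_2 - 2180/117 → -5/3x_2^3 + 220/117x_2^2 + 1150/117x_2 - 140/117
  leading term x_2^3: subtract (50/13)·h_5 from -5/3x_2^3 + 220/117x_2^2 + 1150/117x_2 - 140/117 → 0
  remainder 0.

S(h_4,h_5): leading monomials are coprime, so the S-polynomial reduces to 0 (Buchberger's first criterion).
Every S-polynomial of the final basis reduces to 0, so we have a Gröbner basis.
Inter-reduce: drop elements whose leading term is divisible by another's, tail-reduce, and make monic.
Reduced Gröbner basis: {x_1 + 13/30x_2^2 + 56/45x_2 + 34/45, x_2^3 - 44/39x_2^2 - 230/39x_2 + 28/39}.

Since the basis is lex-ordered, x_2^3 - 44/39x_2^2 - 230/39x_2 + 28/39 is univariate in x_2. Its roots are {-2, 61/39 - 5*sqrt(127)/39, 5*sqrt(127)/39 + 61/39}. Back-substituting each root into the other basis elements fixes the other coordinates.
  x_2 = -2: the earlier basis element becomes x_1 = 0, giving x_1 = 0 — point (0, -2).
  x_2 = 61/39 - 5*sqrt(127)/39: the earlier basis element becomes x_1 - sqrt(127)/3 + 14/3 = 0, giving x_1 = -14/3 + sqrt(127)/3 — point (-14/3 + sqrt(127)/3, 61/39 - 5*sqrt(127)/39).
  x_2 = 5*sqrt(127)/39 + 61/39: the earlier basis element becomes x_1 + sqrt(127)/3 + 14/3 = 0, giving x_1 = -14/3 - sqrt(127)/3 — point (-14/3 - sqrt(127)/3, 5*sqrt(127)/39 + 61/39).
Check: every point annihilates each of the original generators.

{(0, -2), (-14/3 + sqrt(127)/3, 61/39 - 5*sqrt(127)/39), (-14/3 - sqrt(127)/3, 5*sqrt(127)/39 + 61/39)}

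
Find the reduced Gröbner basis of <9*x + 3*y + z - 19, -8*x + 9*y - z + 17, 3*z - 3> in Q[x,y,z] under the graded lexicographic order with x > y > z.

G = {x - 2, y, z - 1}

f_1 = 9*x + 3*y + z - 19, LT = x.
f_2 = -8*x + 9*y - z + 17, LT = x.
f_3 = 3*z - 3, LT = z.

S(f_1,f_2): lcm = x. S = 35/24*y - 1/72*z + 1/72.
  leading term y: no divisor's leading term divides it; move 35/24*y to the remainder.
  leading term z: subtract (-1/216)·f_3 from -1/72*z + 1/72 → 0
  remainder 35/24*y ≠ 0; add g_4 = 35/24*y to the basis.

The other S-polynomials (S(f_1,f_3), S(f_2,f_3), S(f_1,g_4), S(f_2,g_4), S(f_3,g_4)) all reduce to 0 modulo the current basis, so we have a Gröbner basis.
Inter-reduce: drop elements whose leading term is divisible by another's, tail-reduce, and make monic.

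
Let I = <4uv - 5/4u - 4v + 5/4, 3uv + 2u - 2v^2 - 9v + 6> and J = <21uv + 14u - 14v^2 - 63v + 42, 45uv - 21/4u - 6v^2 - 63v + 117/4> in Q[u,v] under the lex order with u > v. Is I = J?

Yes, the ideals are equal.

Since reduced Gröbner bases are canonical representatives of ideals under a given ordering, it suffices to compute and compare them.
Buchberger on the first generating set:
f_1 = 4uv - 5/4u - 4v + 5/4, LT = uv.
f_2 = 3uv + 2u - 2v^2 - 9v + 6, LT = uv.

S(f_1,f_2): lcm = uv. S = -47/48u + 2/3v^2 + 2v - 27/16.
  leading term u: no divisor's leading term divides it; move -47/48u to the remainder.
  leading term v^2: no divisor's leading term divides it; move 2/3v^2 to the remainder.
  leading term v: no divisor's leading term divides it; move 2v to the remainder.
  leading term 1: no divisor's leading term divides it; move -27/16 to the remainder.
  remainder -47/48u + 2/3v^2 + 2v - 27/16 ≠ 0; add g_3 = -47/48u + 2/3v^2 + 2v - 27/16 to the basis.

S(f_1,g_3): lcm = uv. S = -5/16u + 32/47v^3 + 96/47v^2 - 128/47v + 5/16.
  leading term u: subtract (15/47)·g_3 from -5/16u + 32/47v^3 + 96/47v^2 - 128/47v + 5/16 → 32/47v^3 + 86/47v^2 - 158/47v + 40/47
  leading term v^3: no divisor's leading term divides it; move 32/47v^3 to the remainder.
  leading term v^2: no divisor's leading term divides it; move 86/47v^2 to the remainder.
  leading term v: no divisor's leading term divides it; move -158/47v to the remainder.
  leading term 1: no divisor's leading term divides it; move 40/47 to the remainder.
  remainder 32/47v^3 + 86/47v^2 - 158/47v + 40/47 ≠ 0; add g_4 = 32/47v^3 + 86/47v^2 - 158/47v + 40/47 to the basis.

S(f_2,g_3): lcm = uv. S = 2/3u + 32/47v^3 + 194/141v^2 - 222/47v + 2.
  leading term u: subtract (-32/47)·g_3 from 2/3u + 32/47v^3 + 194/141v^2 - 222/47v + 2 → 32/47v^3 + 86/47v^2 - 158/47v + 40/47
  leading term v^3: subtract (1)·g_4 from 32/47v^3 + 86/47v^2 - 158/47v + 40/47 → 0
  remainder 0.

S(f_1,g_4): lcm = uv^3. S = -3uv^2 + 79/16uv - 5/4u - v^3 + 5/16v^2.
  leading term uv^2: subtract (-3/4v)·f_1 from -3uv^2 + 79/16uv - 5/4u - v^3 + 5/16v^2 → 4uv - 5/4u - v^3 - 43/16v^2 + 15/16v
  leading term uv: subtract (1)·f_1 from 4uv - 5/4u - v^3 - 43/16v^2 + 15/16v → -v^3 - 43/16v^2 + 79/16v - 5/4
  leading term v^3: subtract (-47/32)·g_4 from -v^3 - 43/16v^2 + 79/16v - 5/4 → 0
  remainder 0.

S(f_2,g_4): lcm = uv^3. S = -97/48uv^2 + 79/16uv - 5/4u - 2/3v^4 - 3v^3 + 2v^2.
  leading term uv^2: subtract (-97/192v)·f_1 from -97/48uv^2 + 79/16uv - 5/4u - 2/3v^4 - 3v^3 + 2v^2 → 3307/768uv - 5/4u - 2/3v^4 - 3v^3 - 1/48v^2 + 485/768v
  leading term uv: subtract (3307/3072)·f_1 from 3307/768uv - 5/4u - 2/3v^4 - 3v^3 - 1/48v^2 + 485/768v → 1175/12288u - 2/3v^4 - 3v^3 - 1/48v^2 + 79/16v - 16535/12288
  leading term u: subtract (-25/256)·g_3 from 1175/12288u - 2/3v^4 - 3v^3 - 1/48v^2 + 79/16v - 16535/12288 → -2/3v^4 - 3v^3 + 17/384v^2 + 657/128v - 145/96
  leading term v^4: subtract (-47/48v)·g_4 from -2/3v^4 - 3v^3 + 17/384v^2 + 657/128v - 145/96 → -29/24v^3 - 1247/384v^2 + 2291/384v - 145/96
  leading term v^3: subtract (-1363/768)·g_4 from -29/24v^3 - 1247/384v^2 + 2291/384v - 145/96 → 0
  remainder 0.

S(g_3,g_4): leading monomials are coprime, so the S-polynomial reduces to 0 (Buchberger's first criterion).
Every S-polynomial of the final basis reduces to 0, so we have a Gröbner basis.
Inter-reduce: drop elements whose leading term is divisible by another's, tail-reduce, and make monic.
Reduced Gröbner basis: {u - 32/47v^2 - 96/47v + 81/47, v^3 + 43/16v^2 - 79/16v + 5/4}.

Buchberger on the second generating set:
h_1 = 21uv + 14u - 14v^2 - 63v + 42, LT = uv.
h_2 = 45uv - 21/4u - 6v^2 - 63v + 117/4, LT = uv.

S(h_1,h_2): lcm = uv. S = 47/60u - 8/15v^2 - 8/5v + 27/20.
  leading term u: no divisor's leading term divides it; move 47/60u to the remainder.
  leading term v^2: no divisor's leading term divides it; move -8/15v^2 to the remainder.
  leading term v: no divisor's leading term divides it; move -8/5v to the remainder.
  leading term 1: no divisor's leading term divides it; move 27/20 to the remainder.
  remainder 47/60u - 8/15v^2 - 8/5v + 27/20 ≠ 0; add k_3 = 47/60u - 8/15v^2 - 8/5v + 27/20 to the basis.

S(h_1,k_3): lcm = uv. S = 2/3u + 32/47v^3 + 194/141v^2 - 222/47v + 2.
  leading term u: subtract (40/47)·k_3 from 2/3u + 32/47v^3 + 194/141v^2 - 222/47v + 2 → 32/47v^3 + 86/47v^2 - 158/47v + 40/47
  leading term v^3: no divisor's leading term divides it; move 32/47v^3 to the remainder.
  leading term v^2: no divisor's leading term divides it; move 86/47v^2 to the remainder.
  leading term v: no divisor's leading term divides it; move -158/47v to the remainder.
  leading term 1: no divisor's leading term divides it; move 40/47 to the remainder.
  remainder 32/47v^3 + 86/47v^2 - 158/47v + 40/47 ≠ 0; add k_4 = 32/47v^3 + 86/47v^2 - 158/47v + 40/47 to the basis.

S(h_2,k_3): lcm = uv. S = -7/60u + 32/47v^3 + 1346/705v^2 - 734/235v + 13/20.
  leading term u: subtract (-7/47)·k_3 from -7/60u + 32/47v^3 + 1346/705v^2 - 734/235v + 13/20 → 32/47v^3 + 86/47v^2 - 158/47v + 40/47
  leading term v^3: subtract (1)·k_4 from 32/47v^3 + 86/47v^2 - 158/47v + 40/47 → 0
  remainder 0.

S(h_1,k_4): lcm = uv^3. S = -97/48uv^2 + 79/16uv - 5/4u - 2/3v^4 - 3v^3 + 2v^2.
  leading term uv^2: subtract (-97/1008v)·h_1 from -97/48uv^2 + 79/16uv - 5/4u - 2/3v^4 - 3v^3 + 2v^2 → 905/144uv - 5/4u - 2/3v^4 - 313/72v^3 - 65/16v^2 + 97/24v
  leading term uv: subtract (905/3024)·h_1 from 905/144uv - 5/4u - 2/3v^4 - 313/72v^3 - 65/16v^2 + 97/24v → -1175/216u - 2/3v^4 - 313/72v^3 + 55/432v^2 + 1099/48v - 905/72
  leading term u: subtract (-125/18)·k_3 from -1175/216u - 2/3v^4 - 313/72v^3 + 55/432v^2 + 1099/48v - 905/72 → -2/3v^4 - 313/72v^3 - 515/144v^2 + 1697/144v - 115/36
  leading term v^4: subtract (-47/48v)·k_4 from -2/3v^4 - 313/72v^3 - 515/144v^2 + 1697/144v - 115/36 → -23/9v^3 - 989/144v^2 + 1817/144v - 115/36
  leading term v^3: subtract (-1081/288)·k_4 from -23/9v^3 - 989/144v^2 + 1817/144v - 115/36 → 0
  remainder 0.

S(h_2,k_4): lcm = uv^3. S = -673/240uv^2 + 79/16uv - 5/4u - 2/15v^4 - 7/5v^3 + 13/20v^2.
  leading term uv^2: subtract (-673/5040v)·h_1 from -673/240uv^2 + 79/16uv - 5/4u - 2/15v^4 - 7/5v^3 + 13/20v^2 → 4901/720uv - 5/4u - 2/15v^4 - 1177/360v^3 - 621/80v^2 + 673/120v
  leading term uv: subtract (4901/15120)·h_1 from 4901/720uv - 5/4u - 2/15v^4 - 1177/360v^3 - 621/80v^2 + 673/120v → -6251/1080u - 2/15v^4 - 1177/360v^3 - 1393/432v^2 + 6247/240v - 4901/360
  leading term u: subtract (-133/18)·k_3 from -6251/1080u - 2/15v^4 - 1177/360v^3 - 1393/432v^2 + 6247/240v - 4901/360 → -2/15v^4 - 1177/360v^3 - 5159/720v^2 + 10229/720v - 131/36
  leading term v^4: subtract (-47/240v)·k_4 from -2/15v^4 - 1177/360v^3 - 5159/720v^2 + 10229/720v - 131/36 → -131/45v^3 - 5633/720v^2 + 10349/720v - 131/36
  leading term v^3: subtract (-6157/1440)·k_4 from -131/45v^3 - 5633/720v^2 + 10349/720v - 131/36 → 0
  remainder 0.

S(k_3,k_4): leading monomials are coprime, so the S-polynomial reduces to 0 (Buchberger's first criterion).
Every S-polynomial of the final basis reduces to 0, so we have a Gröbner basis.
Inter-reduce: drop elements whose leading term is divisible by another's, tail-reduce, and make monic.
Reduced Gröbner basis: {u - 32/47v^2 - 96/47v + 81/47, v^3 + 43/16v^2 - 79/16v + 5/4}.

These coincide, so the ideals are equal.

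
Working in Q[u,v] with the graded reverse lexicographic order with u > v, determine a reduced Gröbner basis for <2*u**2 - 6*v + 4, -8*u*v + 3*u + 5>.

f_1 = 2*u**2 - 6*v + 4, LT = u**2.
f_2 = -8*u*v + 3*u + 5, LT = u*v.

S(f_1,f_2): lcm = u**2*v. S = 3/8*u**2 - 3*v**2 + 5/8*u + 2*v.
  leading term u**2: subtract (3/16)·f_1 from 3/8*u**2 - 3*v**2 + 5/8*u + 2*v → -3*v**2 + 5/8*u + 25/8*v - 3/4
  leading term v**2: no divisor's leading term divides it; move -3*v**2 to the remainder.
  leading term u: no divisor's leading term divides it; move 5/8*u to the remainder.
  leading term v: no divisor's leading term divides it; move 25/8*v to the remainder.
  leading term 1: no divisor's leading term divides it; move -3/4 to the remainder.
  remainder -3*v**2 + 5/8*u + 25/8*v - 3/4 ≠ 0; add g_3 = -3*v**2 + 5/8*u + 25/8*v - 3/4 to the basis.

S(f_1,g_3): leading monomials are coprime, so the S-polynomial reduces to 0 (Buchberger's first criterion).
S(f_2,g_3): lcm = u*v**2. S = 5/24*u**2 + 2/3*u*v - 1/4*u - 5/8*v.
  leading term u**2: subtract (5/48)·f_1 from 5/24*u**2 + 2/3*u*v - 1/4*u - 5/8*v → 2/3*u*v - 1/4*u - 5/12
  leading term u*v: subtract (-1/12)·f_2 from 2/3*u*v - 1/4*u - 5/12 → 0
  remainder 0.

Every S-polynomial of the final basis reduces to 0, so we have a Gröbner basis.

G = {u**2 - 3*v + 2, u*v - 3/8*u - 5/8, v**2 - 5/24*u - 25/24*v + 1/4}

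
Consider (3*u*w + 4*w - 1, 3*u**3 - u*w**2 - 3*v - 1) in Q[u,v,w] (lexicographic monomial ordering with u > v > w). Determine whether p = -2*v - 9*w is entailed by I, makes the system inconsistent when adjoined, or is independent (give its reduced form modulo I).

First compute the reduced Gröbner basis of I by Buchberger's algorithm.
f_1 = 3*u*w + 4*w - 1, LT = u*w.
f_2 = 3*u**3 - u*w**2 - 3*v - 1, LT = u**3.

S(f_1,f_2): lcm = u**3*w. S = 4/3*u**2*w - 1/3*u**2 + 1/3*u*w**3 + v*w + 1/3*w.
  leading term u**2*w: subtract (4/9*u)·f_1 from 4/3*u**2*w - 1/3*u**2 + 1/3*u*w**3 + v*w + 1/3*w → -1/3*u**2 + 1/3*u*w**3 - 16/9*u*w + 4/9*u + v*w + 1/3*w
  leading term u**2: no divisor's leading term divides it; move -1/3*u**2 to the remainder.
  leading term u*w**3: subtract (1/9*w**2)·f_1 from 1/3*u*w**3 - 16/9*u*w + 4/9*u + v*w + 1/3*w → -16/9*u*w + 4/9*u + v*w - 4/9*w**3 + 1/9*w**2 + 1/3*w
  leading term u*w: subtract (-16/27)·f_1 from -16/9*u*w + 4/9*u + v*w - 4/9*w**3 + 1/9*w**2 + 1/3*w → 4/9*u + v*w - 4/9*w**3 + 1/9*w**2 + 73/27*w - 16/27
  leading term u: no divisor's leading term divides it; move 4/9*u to the remainder.
  leading term v*w: no divisor's leading term divides it; move v*w to the remainder.
  leading term w**3: no divisor's leading term divides it; move -4/9*w**3 to the remainder.
  leading term w**2: no divisor's leading term divides it; move 1/9*w**2 to the remainder.
  leading term w: no divisor's leading term divides it; move 73/27*w to the remainder.
  leading term 1: no divisor's leading term divides it; move -16/27 to the remainder.
  remainder -1/3*u**2 + 4/9*u + v*w - 4/9*w**3 + 1/9*w**2 + 73/27*w - 16/27 ≠ 0; add h_3 = -1/3*u**2 + 4/9*u + v*w - 4/9*w**3 + 1/9*w**2 + 73/27*w - 16/27 to the basis.

S(f_1,h_3): lcm = u**2*w. S = 8/3*u*w - 1/3*u + 3*v*w**2 - 4/3*w**4 + 1/3*w**3 + 73/9*w**2 - 16/9*w.
  leading term u*w: subtract (8/9)·f_1 from 8/3*u*w - 1/3*u + 3*v*w**2 - 4/3*w**4 + 1/3*w**3 + 73/9*w**2 - 16/9*w → -1/3*u + 3*v*w**2 - 4/3*w**4 + 1/3*w**3 + 73/9*w**2 - 16/3*w + 8/9
  leading term u: no divisor's leading term divides it; move -1/3*u to the remainder.
  leading term v*w**2: no divisor's leading term divides it; move 3*v*w**2 to the remainder.
  leading term w**4: no divisor's leading term divides it; move -4/3*w**4 to the remainder.
  leading term w**3: no divisor's leading term divides it; move 1/3*w**3 to the remainder.
  leading term w**2: no divisor's leading term divides it; move 73/9*w**2 to the remainder.
  leading term w: no divisor's leading term divides it; move -16/3*w to the remainder.
  leading term 1: no divisor's leading term divides it; move 8/9 to the remainder.
  remainder -1/3*u + 3*v*w**2 - 4/3*w**4 + 1/3*w**3 + 73/9*w**2 - 16/3*w + 8/9 ≠ 0; add h_4 = -1/3*u + 3*v*w**2 - 4/3*w**4 + 1/3*w**3 + 73/9*w**2 - 16/3*w + 8/9 to the basis.

S(f_1,h_4): lcm = u*w. S = 9*v*w**3 - 4*w**5 + w**4 + 73/3*w**3 - 16*w**2 + 4*w - 1/3.
  leading term v*w**3: no divisor's leading term divides it; move 9*v*w**3 to the remainder.
  leading term w**5: no divisor's leading term divides it; move -4*w**5 to the remainder.
  leading term w**4: no divisor's leading term divides it; move w**4 to the remainder.
  leading term w**3: no divisor's leading term divides it; move 73/3*w**3 to the remainder.
  leading term w**2: no divisor's leading term divides it; move -16*w**2 to the remainder.
  leading term w: no divisor's leading term divides it; move 4*w to the remainder.
  leading term 1: no divisor's leading term divides it; move -1/3 to the remainder.
  remainder 9*v*w**3 - 4*w**5 + w**4 + 73/3*w**3 - 16*w**2 + 4*w - 1/3 ≠ 0; add h_5 = 9*v*w**3 - 4*w**5 + w**4 + 73/3*w**3 - 16*w**2 + 4*w - 1/3 to the basis.

The other S-polynomials (S(f_2,h_3), S(f_2,h_4), S(h_3,h_4), S(f_1,h_5), S(f_2,h_5), S(h_3,h_5), S(h_4,h_5)) all reduce to 0 modulo the current basis, so we have a Gröbner basis.
Inter-reduce: drop elements whose leading term is divisible by another's, tail-reduce, and make monic.
Reduced Gröbner basis: {u - 9*v*w**2 + 4*w**4 - w**3 - 73/3*w**2 + 16*w - 8/3, v*w**3 - 4/9*w**5 + 1/9*w**4 + 73/27*w**3 - 16/9*w**2 + 4/9*w - 1/27}.
Label its elements g_1 = u - 9*v*w**2 + 4*w**4 - w**3 - 73/3*w**2 + 16*w - 8/3, g_2 = v*w**3 - 4/9*w**5 + 1/9*w**4 + 73/27*w**3 - 16/9*w**2 + 4/9*w - 1/27.

Reduce p = -2*v - 9*w modulo G:
  leading term v: no divisor's leading term divides it; move -2*v to the remainder.
  leading term w: no divisor's leading term divides it; move -9*w to the remainder.
  normal form = -2*v - 9*w.
The normal form is nonzero, so p ∉ I. Since p minus its normal form lies in I, I + (p) = I + (r) where r = -2*v - 9*w; decide whether this ideal is the whole ring.
Run Buchberger on G together with r (pairs among the g_i already reduce to 0 since G is a Gröbner basis):
g_1 = u - 9*v*w**2 + 4*w**4 - w**3 - 73/3*w**2 + 16*w - 8/3, LT = u.
g_2 = v*w**3 - 4/9*w**5 + 1/9*w**4 + 73/27*w**3 - 16/9*w**2 + 4/9*w - 1/27, LT = v*w**3.
r = -2*v - 9*w, LT = v.

S(g_2,r): lcm = v*w**3. S = -4/9*w**5 - 79/18*w**4 + 73/27*w**3 - 16/9*w**2 + 4/9*w - 1/27.
  leading term w**5: no divisor's leading term divides it; move -4/9*w**5 to the remainder.
  leading term w**4: no divisor's leading term divides it; move -79/18*w**4 to the remainder.
  leading term w**3: no divisor's leading term divides it; move 73/27*w**3 to the remainder.
  leading term w**2: no divisor's leading term divides it; move -16/9*w**2 to the remainder.
  leading term w: no divisor's leading term divides it; move 4/9*w to the remainder.
  leading term 1: no divisor's leading term divides it; move -1/27 to the remainder.
  remainder -4/9*w**5 - 79/18*w**4 + 73/27*w**3 - 16/9*w**2 + 4/9*w - 1/27 ≠ 0; add m_4 = -4/9*w**5 - 79/18*w**4 + 73/27*w**3 - 16/9*w**2 + 4/9*w - 1/27 to the basis.

The other S-polynomials (S(g_1,g_2), S(g_1,r), S(g_1,m_4), S(g_2,m_4), S(r,m_4)) all reduce to 0 modulo the current basis, so we have a Gröbner basis.
Inter-reduce: drop elements whose leading term is divisible by another's, tail-reduce, and make monic.
Reduced Gröbner basis: {u + 4*w**4 + 79/2*w**3 - 73/3*w**2 + 16*w - 8/3, v + 9/2*w, w**5 + 79/8*w**4 - 73/12*w**3 + 4*w**2 - w + 1/12}.
The reduced Gröbner basis of I + (p) is {u + 4*w**4 + 79/2*w**3 - 73/3*w**2 + 16*w - 8/3, v + 9/2*w, w**5 + 79/8*w**4 - 73/12*w**3 + 4*w**2 - w + 1/12} ≠ {1}, a proper ideal, so the enlarged system stays consistent: p is independent of I, with normal form -2*v - 9*w.

Ideal membership is decidable via reduction modulo a Gröbner basis.

-2*v - 9*w is independent of I; its normal form modulo I is -2*v - 9*w.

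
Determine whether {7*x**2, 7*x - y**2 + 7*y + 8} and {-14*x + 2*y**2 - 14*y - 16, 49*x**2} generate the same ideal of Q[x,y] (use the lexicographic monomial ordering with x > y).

For a fixed monomial order, each ideal has a unique reduced Gröbner basis; comparing bases decides equality.
Buchberger on the first generating set:
f_1 = 7*x**2, LT = x**2.
f_2 = 7*x - y**2 + 7*y + 8, LT = x.

S(f_1,f_2): lcm = x**2. S = 1/7*x*y**2 - x*y - 8/7*x.
  leading term x*y**2: subtract (1/49*y**2)·f_2 from 1/7*x*y**2 - x*y - 8/7*x → -x*y - 8/7*x + 1/49*y**4 - 1/7*y**3 - 8/49*y**2
  leading term x*y: subtract (-1/7*y)·f_2 from -x*y - 8/7*x + 1/49*y**4 - 1/7*y**3 - 8/49*y**2 → -8/7*x + 1/49*y**4 - 2/7*y**3 + 41/49*y**2 + 8/7*y
  leading term x: subtract (-8/49)·f_2 from -8/7*x + 1/49*y**4 - 2/7*y**3 + 41/49*y**2 + 8/7*y → 1/49*y**4 - 2/7*y**3 + 33/49*y**2 + 16/7*y + 64/49
  leading term y**4: no divisor's leading term divides it; move 1/49*y**4 to the remainder.
  leading term y**3: no divisor's leading term divides it; move -2/7*y**3 to the remainder.
  leading term y**2: no divisor's leading term divides it; move 33/49*y**2 to the remainder.
  leading term y: no divisor's leading term divides it; move 16/7*y to the remainder.
  leading term 1: no divisor's leading term divides it; move 64/49 to the remainder.
  remainder 1/49*y**4 - 2/7*y**3 + 33/49*y**2 + 16/7*y + 64/49 ≠ 0; add g_3 = 1/49*y**4 - 2/7*y**3 + 33/49*y**2 + 16/7*y + 64/49 to the basis.

S(f_1,g_3): leading monomials are coprime, so the S-polynomial reduces to 0 (Buchberger's first criterion).
S(f_2,g_3): leading monomials are coprime, so the S-polynomial reduces to 0 (Buchberger's first criterion).
Every S-polynomial of the final basis reduces to 0, so we have a Gröbner basis.
Inter-reduce: drop elements whose leading term is divisible by another's, tail-reduce, and make monic.
Reduced Gröbner basis: {x - 1/7*y**2 + y + 8/7, y**4 - 14*y**3 + 33*y**2 + 112*y + 64}.

Buchberger on the second generating set:
h_1 = -14*x + 2*y**2 - 14*y - 16, LT = x.
h_2 = 49*x**2, LT = x**2.

S(h_1,h_2): lcm = x**2. S = -1/7*x*y**2 + x*y + 8/7*x.
  leading term x*y**2: subtract (1/98*y**2)·h_1 from -1/7*x*y**2 + x*y + 8/7*x → x*y + 8/7*x - 1/49*y**4 + 1/7*y**3 + 8/49*y**2
  leading term x*y: subtract (-1/14*y)·h_1 from x*y + 8/7*x - 1/49*y**4 + 1/7*y**3 + 8/49*y**2 → 8/7*x - 1/49*y**4 + 2/7*y**3 - 41/49*y**2 - 8/7*y
  leading term x: subtract (-4/49)·h_1 from 8/7*x - 1/49*y**4 + 2/7*y**3 - 41/49*y**2 - 8/7*y → -1/49*y**4 + 2/7*y**3 - 33/49*y**2 - 16/7*y - 64/49
  leading term y**4: no divisor's leading term divides it; move -1/49*y**4 to the remainder.
  leading term y**3: no divisor's leading term divides it; move 2/7*y**3 to the remainder.
  leading term y**2: no divisor's leading term divides it; move -33/49*y**2 to the remainder.
  leading term y: no divisor's leading term divides it; move -16/7*y to the remainder.
  leading term 1: no divisor's leading term divides it; move -64/49 to the remainder.
  remainder -1/49*y**4 + 2/7*y**3 - 33/49*y**2 - 16/7*y - 64/49 ≠ 0; add k_3 = -1/49*y**4 + 2/7*y**3 - 33/49*y**2 - 16/7*y - 64/49 to the basis.

S(h_1,k_3): leading monomials are coprime, so the S-polynomial reduces to 0 (Buchberger's first criterion).
S(h_2,k_3): leading monomials are coprime, so the S-polynomial reduces to 0 (Buchberger's first criterion).
Every S-polynomial of the final basis reduces to 0, so we have a Gröbner basis.
Inter-reduce: drop elements whose leading term is divisible by another's, tail-reduce, and make monic.
Reduced Gröbner basis: {x - 1/7*y**2 + y + 8/7, y**4 - 14*y**3 + 33*y**2 + 112*y + 64}.

These coincide, so the ideals are equal.

Yes, the ideals are equal.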